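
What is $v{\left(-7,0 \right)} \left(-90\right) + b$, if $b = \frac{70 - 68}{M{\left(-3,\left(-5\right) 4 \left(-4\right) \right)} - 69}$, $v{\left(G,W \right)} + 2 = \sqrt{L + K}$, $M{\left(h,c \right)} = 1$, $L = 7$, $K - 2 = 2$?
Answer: $\frac{6119}{34} - 90 \sqrt{11} \approx -118.53$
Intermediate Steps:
$K = 4$ ($K = 2 + 2 = 4$)
$v{\left(G,W \right)} = -2 + \sqrt{11}$ ($v{\left(G,W \right)} = -2 + \sqrt{7 + 4} = -2 + \sqrt{11}$)
$b = - \frac{1}{34}$ ($b = \frac{70 - 68}{1 - 69} = \frac{2}{-68} = 2 \left(- \frac{1}{68}\right) = - \frac{1}{34} \approx -0.029412$)
$v{\left(-7,0 \right)} \left(-90\right) + b = \left(-2 + \sqrt{11}\right) \left(-90\right) - \frac{1}{34} = \left(180 - 90 \sqrt{11}\right) - \frac{1}{34} = \frac{6119}{34} - 90 \sqrt{11}$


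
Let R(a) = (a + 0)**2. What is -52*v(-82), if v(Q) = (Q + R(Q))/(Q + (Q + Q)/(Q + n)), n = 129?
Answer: 197964/49 ≈ 4040.1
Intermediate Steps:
R(a) = a**2
v(Q) = (Q + Q**2)/(Q + 2*Q/(129 + Q)) (v(Q) = (Q + Q**2)/(Q + (Q + Q)/(Q + 129)) = (Q + Q**2)/(Q + (2*Q)/(129 + Q)) = (Q + Q**2)/(Q + 2*Q/(129 + Q)))
-52*v(-82) = -52*(129 + (-82)**2 + 130*(-82))/(131 - 82) = -52*(129 + 6724 - 10660)/49 = -52*(-3807)/49 = -52*(-3807/49) = 197964/49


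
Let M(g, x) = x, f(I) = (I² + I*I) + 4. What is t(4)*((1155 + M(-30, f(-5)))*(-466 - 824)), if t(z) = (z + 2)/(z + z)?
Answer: -2339415/2 ≈ -1.1697e+6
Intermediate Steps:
f(I) = 4 + 2*I² (f(I) = (I² + I²) + 4 = 2*I² + 4 = 4 + 2*I²)
t(z) = (2 + z)/(2*z) (t(z) = (2 + z)/((2*z)) = (2 + z)*(1/(2*z)) = (2 + z)/(2*z))
t(4)*((1155 + M(-30, f(-5)))*(-466 - 824)) = ((½)*(2 + 4)/4)*((1155 + (4 + 2*(-5)²))*(-466 - 824)) = ((½)*(¼)*6)*((1155 + (4 + 2*25))*(-1290)) = 3*((1155 + (4 + 50))*(-1290))/4 = 3*((1155 + 54)*(-1290))/4 = 3*(1209*(-1290))/4 = (¾)*(-1559610) = -2339415/2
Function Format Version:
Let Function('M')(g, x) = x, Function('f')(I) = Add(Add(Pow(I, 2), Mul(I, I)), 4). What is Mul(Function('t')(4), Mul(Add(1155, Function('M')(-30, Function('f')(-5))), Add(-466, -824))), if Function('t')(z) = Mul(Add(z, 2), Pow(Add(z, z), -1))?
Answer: Rational(-2339415, 2) ≈ -1.1697e+6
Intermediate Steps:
Function('f')(I) = Add(4, Mul(2, Pow(I, 2))) (Function('f')(I) = Add(Add(Pow(I, 2), Pow(I, 2)), 4) = Add(Mul(2, Pow(I, 2)), 4) = Add(4, Mul(2, Pow(I, 2))))
Function('t')(z) = Mul(Rational(1, 2), Pow(z, -1), Add(2, z)) (Function('t')(z) = Mul(Add(2, z), Pow(Mul(2, z), -1)) = Mul(Add(2, z), Mul(Rational(1, 2), Pow(z, -1))) = Mul(Rational(1, 2), Pow(z, -1), Add(2, z)))
Mul(Function('t')(4), Mul(Add(1155, Function('M')(-30, Function('f')(-5))), Add(-466, -824))) = Mul(Mul(Rational(1, 2), Pow(4, -1), Add(2, 4)), Mul(Add(1155, Add(4, Mul(2, Pow(-5, 2)))), Add(-466, -824))) = Mul(Mul(Rational(1, 2), Rational(1, 4), 6), Mul(Add(1155, Add(4, Mul(2, 25))), -1290)) = Mul(Rational(3, 4), Mul(Add(1155, Add(4, 50)), -1290)) = Mul(Rational(3, 4), Mul(Add(1155, 54), -1290)) = Mul(Rational(3, 4), Mul(1209, -1290)) = Mul(Rational(3, 4), -1559610) = Rational(-2339415, 2)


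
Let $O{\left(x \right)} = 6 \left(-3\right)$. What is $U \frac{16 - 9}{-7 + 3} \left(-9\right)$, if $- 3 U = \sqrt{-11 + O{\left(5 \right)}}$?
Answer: $- \frac{21 i \sqrt{29}}{4} \approx - 28.272 i$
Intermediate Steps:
$O{\left(x \right)} = -18$
$U = - \frac{i \sqrt{29}}{3}$ ($U = - \frac{\sqrt{-11 - 18}}{3} = - \frac{\sqrt{-29}}{3} = - \frac{i \sqrt{29}}{3} \approx - 1.7951 i$)
$U \frac{16 - 9}{-7 + 3} \left(-9\right) = - \frac{i \sqrt{29}}{3} \frac{16 - 9}{-7 + 3} \left(-9\right) = - \frac{i \sqrt{29}}{3} \frac{7}{-4} \left(-9\right) = - \frac{i \sqrt{29}}{3} \cdot 7 \left(- \frac{1}{4}\right) \left(-9\right) = - \frac{i \sqrt{29}}{3} \left(- \frac{7}{4}\right) \left(-9\right) = \frac{7 i \sqrt{29}}{12} \left(-9\right) = - \frac{21 i \sqrt{29}}{4}$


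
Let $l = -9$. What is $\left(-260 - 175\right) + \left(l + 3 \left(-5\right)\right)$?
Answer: $-459$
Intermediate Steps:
$\left(-260 - 175\right) + \left(l + 3 \left(-5\right)\right) = \left(-260 - 175\right) + \left(-9 + 3 \left(-5\right)\right) = -435 - 24 = -459$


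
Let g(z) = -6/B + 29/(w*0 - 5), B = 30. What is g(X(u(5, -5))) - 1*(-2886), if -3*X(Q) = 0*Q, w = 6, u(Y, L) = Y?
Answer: 2880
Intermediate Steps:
X(Q) = 0 (X(Q) = -0*Q = -1/3*0 = 0)
g(z) = -6 (g(z) = -6/30 + 29/(6*0 - 5) = -6*1/30 + 29/(0 - 5) = -1/5 + 29/(-5) = -1/5 + 29*(-1/5) = -1/5 - 29/5 = -6)
g(X(u(5, -5))) - 1*(-2886) = -6 - 1*(-2886) = -6 + 2886 = 2880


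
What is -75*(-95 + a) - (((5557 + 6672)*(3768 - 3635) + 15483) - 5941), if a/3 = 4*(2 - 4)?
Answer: -1627074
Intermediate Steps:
a = -24 (a = 3*(4*(2 - 4)) = 3*(4*(-2)) = 3*(-8) = -24)
-75*(-95 + a) - (((5557 + 6672)*(3768 - 3635) + 15483) - 5941) = -75*(-95 - 24) - (((5557 + 6672)*(3768 - 3635) + 15483) - 5941) = -75*(-119) - ((12229*133 + 15483) - 5941) = 8925 - ((1626457 + 15483) - 5941) = 8925 - (1641940 - 5941) = 8925 - 1*1635999 = 8925 - 1635999 = -1627074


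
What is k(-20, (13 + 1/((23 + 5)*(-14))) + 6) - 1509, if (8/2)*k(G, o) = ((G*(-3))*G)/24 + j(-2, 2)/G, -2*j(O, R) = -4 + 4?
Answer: -3043/2 ≈ -1521.5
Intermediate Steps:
j(O, R) = 0 (j(O, R) = -(-4 + 4)/2 = -½*0 = 0)
k(G, o) = -G²/32 (k(G, o) = (((G*(-3))*G)/24 + 0/G)/4 = (((-3*G)*G)*(1/24) + 0)/4 = (-3*G²*(1/24) + 0)/4 = (-G²/8 + 0)/4 = (-G²/8)/4 = -G²/32)
k(-20, (13 + 1/((23 + 5)*(-14))) + 6) - 1509 = -1/32*(-20)² - 1509 = -1/32*400 - 1509 = -25/2 - 1509 = -3043/2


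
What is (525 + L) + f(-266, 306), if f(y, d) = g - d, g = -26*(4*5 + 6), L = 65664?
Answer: 65207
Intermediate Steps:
g = -676 (g = -26*(20 + 6) = -26*26 = -676)
f(y, d) = -676 - d
(525 + L) + f(-266, 306) = (525 + 65664) + (-676 - 1*306) = 66189 + (-676 - 306) = 66189 - 982 = 65207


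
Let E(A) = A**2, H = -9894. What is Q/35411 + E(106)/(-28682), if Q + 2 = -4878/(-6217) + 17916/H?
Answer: -2039934297085180/5206179648583783 ≈ -0.39183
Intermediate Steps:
Q = -31023806/10251833 (Q = -2 + (-4878/(-6217) + 17916/(-9894)) = -2 + (-4878*(-1/6217) + 17916*(-1/9894)) = -2 + (4878/6217 - 2986/1649) = -2 - 10520140/10251833 = -31023806/10251833 ≈ -3.0262)
Q/35411 + E(106)/(-28682) = -31023806/10251833/35411 + 106**2/(-28682) = -31023806/10251833*1/35411 + 11236*(-1/28682) = -31023806/363027658363 - 5618/14341 = -2039934297085180/5206179648583783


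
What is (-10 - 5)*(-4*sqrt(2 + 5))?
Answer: 60*sqrt(7) ≈ 158.75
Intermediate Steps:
(-10 - 5)*(-4*sqrt(2 + 5)) = -(-60)*sqrt(7) = 60*sqrt(7)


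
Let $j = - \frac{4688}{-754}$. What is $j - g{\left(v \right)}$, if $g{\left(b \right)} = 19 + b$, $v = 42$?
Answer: $- \frac{20653}{377} \approx -54.782$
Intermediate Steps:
$j = \frac{2344}{377}$ ($j = \left(-4688\right) \left(- \frac{1}{754}\right) = \frac{2344}{377} \approx 6.2175$)
$j - g{\left(v \right)} = \frac{2344}{377} - \left(19 + 42\right) = \frac{2344}{377} - 61 = - \frac{20653}{377}$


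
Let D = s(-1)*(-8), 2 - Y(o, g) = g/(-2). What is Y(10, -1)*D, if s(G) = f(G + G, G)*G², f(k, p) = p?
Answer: 12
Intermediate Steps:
s(G) = G³ (s(G) = G*G² = G³)
Y(o, g) = 2 + g/2 (Y(o, g) = 2 - g/(-2) = 2 - g*(-1)/2 = 2 - (-1)*g/2 = 2 + g/2)
D = 8 (D = (-1)³*(-8) = -1*(-8) = 8)
Y(10, -1)*D = (2 + (½)*(-1))*8 = (2 - ½)*8 = (3/2)*8 = 12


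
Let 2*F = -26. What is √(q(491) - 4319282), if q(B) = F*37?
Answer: I*√4319763 ≈ 2078.4*I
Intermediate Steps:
F = -13 (F = (½)*(-26) = -13)
q(B) = -481 (q(B) = -13*37 = -481)
√(q(491) - 4319282) = √(-481 - 4319282) = √(-4319763) = I*√4319763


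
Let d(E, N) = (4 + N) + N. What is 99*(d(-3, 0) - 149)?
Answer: -14355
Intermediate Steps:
d(E, N) = 4 + 2*N
99*(d(-3, 0) - 149) = 99*((4 + 2*0) - 149) = 99*((4 + 0) - 149) = 99*(4 - 149) = 99*(-145) = -14355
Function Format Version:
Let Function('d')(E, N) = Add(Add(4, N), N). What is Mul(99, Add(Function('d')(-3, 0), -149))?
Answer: -14355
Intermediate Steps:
Function('d')(E, N) = Add(4, Mul(2, N))
Mul(99, Add(Function('d')(-3, 0), -149)) = Mul(99, Add(Add(4, Mul(2, 0)), -149)) = Mul(99, Add(Add(4, 0), -149)) = Mul(99, Add(4, -149)) = Mul(99, -145) = -14355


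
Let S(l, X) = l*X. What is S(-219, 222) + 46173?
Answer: -2445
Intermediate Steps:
S(l, X) = X*l
S(-219, 222) + 46173 = 222*(-219) + 46173 = -48618 + 46173 = -2445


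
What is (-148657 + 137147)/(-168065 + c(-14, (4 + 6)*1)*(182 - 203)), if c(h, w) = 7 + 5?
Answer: 11510/168317 ≈ 0.068383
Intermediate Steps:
c(h, w) = 12
(-148657 + 137147)/(-168065 + c(-14, (4 + 6)*1)*(182 - 203)) = (-148657 + 137147)/(-168065 + 12*(182 - 203)) = -11510/(-168065 + 12*(-21)) = -11510/(-168065 - 252) = -11510/(-168317) = -11510*(-1/168317) = 11510/168317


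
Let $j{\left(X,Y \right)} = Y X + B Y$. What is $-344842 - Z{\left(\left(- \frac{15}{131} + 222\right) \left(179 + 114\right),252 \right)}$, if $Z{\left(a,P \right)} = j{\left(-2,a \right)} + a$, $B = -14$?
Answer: $\frac{82575163}{131} \approx 6.3035 \cdot 10^{5}$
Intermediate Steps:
$j{\left(X,Y \right)} = - 14 Y + X Y$ ($j{\left(X,Y \right)} = Y X - 14 Y = X Y - 14 Y = - 14 Y + X Y$)
$Z{\left(a,P \right)} = - 15 a$ ($Z{\left(a,P \right)} = a \left(-14 - 2\right) + a = a \left(-16\right) + a = - 16 a + a = - 15 a$)
$-344842 - Z{\left(\left(- \frac{15}{131} + 222\right) \left(179 + 114\right),252 \right)} = -344842 - - 15 \left(- \frac{15}{131} + 222\right) \left(179 + 114\right) = -344842 - - 15 \left(\left(-15\right) \frac{1}{131} + 222\right) 293 = -344842 - - 15 \left(- \frac{15}{131} + 222\right) 293 = -344842 - - 15 \cdot \frac{29067}{131} \cdot 293 = -344842 - \left(-15\right) \frac{8516631}{131} = -344842 - - \frac{127749465}{131} = -344842 + \frac{127749465}{131} = \frac{82575163}{131}$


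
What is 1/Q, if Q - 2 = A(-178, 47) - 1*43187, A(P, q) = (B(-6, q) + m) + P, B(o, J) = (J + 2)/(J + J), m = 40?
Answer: -94/4072313 ≈ -2.3083e-5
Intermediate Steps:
B(o, J) = (2 + J)/(2*J) (B(o, J) = (2 + J)/((2*J)) = (2 + J)*(1/(2*J)) = (2 + J)/(2*J))
A(P, q) = 40 + P + (2 + q)/(2*q) (A(P, q) = ((2 + q)/(2*q) + 40) + P = (40 + (2 + q)/(2*q)) + P = 40 + P + (2 + q)/(2*q))
Q = -4072313/94 (Q = 2 + ((81/2 - 178 + 1/47) - 1*43187) = 2 + ((81/2 - 178 + 1/47) - 43187) = 2 + (-12923/94 - 43187) = 2 - 4072501/94 = -4072313/94 ≈ -43323.)
1/Q = 1/(-4072313/94) = -94/4072313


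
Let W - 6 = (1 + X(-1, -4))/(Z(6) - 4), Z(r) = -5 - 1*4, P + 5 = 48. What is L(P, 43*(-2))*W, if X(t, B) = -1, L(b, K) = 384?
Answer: 2304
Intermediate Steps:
P = 43 (P = -5 + 48 = 43)
Z(r) = -9 (Z(r) = -5 - 4 = -9)
W = 6 (W = 6 + (1 - 1)/(-9 - 4) = 6 + 0/(-13) = 6 + 0*(-1/13) = 6 + 0 = 6)
L(P, 43*(-2))*W = 384*6 = 2304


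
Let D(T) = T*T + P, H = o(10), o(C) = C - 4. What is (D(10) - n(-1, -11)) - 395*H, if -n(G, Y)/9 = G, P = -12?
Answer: -2291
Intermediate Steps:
n(G, Y) = -9*G
o(C) = -4 + C
H = 6 (H = -4 + 10 = 6)
D(T) = -12 + T² (D(T) = T*T - 12 = T² - 12 = -12 + T²)
(D(10) - n(-1, -11)) - 395*H = ((-12 + 10²) - (-9)*(-1)) - 395*6 = ((-12 + 100) - 1*9) - 2370 = (88 - 9) - 2370 = 79 - 2370 = -2291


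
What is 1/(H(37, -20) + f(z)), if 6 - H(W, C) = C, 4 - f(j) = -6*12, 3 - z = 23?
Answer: 1/102 ≈ 0.0098039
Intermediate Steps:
z = -20 (z = 3 - 1*23 = 3 - 23 = -20)
f(j) = 76 (f(j) = 4 - (-6)*12 = 4 - 1*(-72) = 4 + 72 = 76)
H(W, C) = 6 - C
1/(H(37, -20) + f(z)) = 1/((6 - 1*(-20)) + 76) = 1/((6 + 20) + 76) = 1/(26 + 76) = 1/102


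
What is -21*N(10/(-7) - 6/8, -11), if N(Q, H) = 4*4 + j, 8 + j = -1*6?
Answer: -42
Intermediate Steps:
j = -14 (j = -8 - 1*6 = -8 - 6 = -14)
N(Q, H) = 2 (N(Q, H) = 4*4 - 14 = 16 - 14 = 2)
-21*N(10/(-7) - 6/8, -11) = -21*2 = -42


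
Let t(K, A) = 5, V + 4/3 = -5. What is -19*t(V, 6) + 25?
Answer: -70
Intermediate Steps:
V = -19/3 (V = -4/3 - 5 = -19/3 ≈ -6.3333)
-19*t(V, 6) + 25 = -19*5 + 25 = -95 + 25 = -70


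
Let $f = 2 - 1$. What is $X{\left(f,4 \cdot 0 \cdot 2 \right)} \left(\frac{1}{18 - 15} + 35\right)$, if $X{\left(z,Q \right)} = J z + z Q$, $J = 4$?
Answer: $\frac{424}{3} \approx 141.33$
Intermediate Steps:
$f = 1$
$X{\left(z,Q \right)} = 4 z + Q z$ ($X{\left(z,Q \right)} = 4 z + z Q = 4 z + Q z$)
$X{\left(f,4 \cdot 0 \cdot 2 \right)} \left(\frac{1}{18 - 15} + 35\right) = 1 \left(4 + 4 \cdot 0 \cdot 2\right) \left(\frac{1}{18 - 15} + 35\right) = 1 \left(4 + 0 \cdot 2\right) \left(\frac{1}{3} + 35\right) = 1 \left(4 + 0\right) \left(\frac{1}{3} + 35\right) = 1 \cdot 4 \cdot \frac{106}{3} = 4 \cdot \frac{106}{3} = \frac{424}{3}$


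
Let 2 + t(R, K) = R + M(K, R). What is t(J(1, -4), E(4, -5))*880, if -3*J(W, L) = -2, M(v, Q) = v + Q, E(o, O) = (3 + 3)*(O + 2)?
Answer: -49280/3 ≈ -16427.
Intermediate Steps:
E(o, O) = 12 + 6*O (E(o, O) = 6*(2 + O) = 12 + 6*O)
M(v, Q) = Q + v
J(W, L) = ⅔ (J(W, L) = -⅓*(-2) = ⅔)
t(R, K) = -2 + K + 2*R (t(R, K) = -2 + (R + (R + K)) = -2 + (R + (K + R)) = -2 + (K + 2*R) = -2 + K + 2*R)
t(J(1, -4), E(4, -5))*880 = (-2 + (12 + 6*(-5)) + 2*(⅔))*880 = (-2 + (12 - 30) + 4/3)*880 = (-2 - 18 + 4/3)*880 = -56/3*880 = -49280/3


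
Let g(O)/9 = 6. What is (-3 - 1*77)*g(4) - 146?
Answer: -4466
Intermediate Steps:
g(O) = 54 (g(O) = 9*6 = 54)
(-3 - 1*77)*g(4) - 146 = (-3 - 1*77)*54 - 146 = (-3 - 77)*54 - 146 = -80*54 - 146 = -4320 - 146 = -4466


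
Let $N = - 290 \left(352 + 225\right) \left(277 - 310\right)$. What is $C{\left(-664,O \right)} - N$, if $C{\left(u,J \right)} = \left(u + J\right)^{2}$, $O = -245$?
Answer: $-4695609$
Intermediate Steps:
$C{\left(u,J \right)} = \left(J + u\right)^{2}$
$N = 5521890$ ($N = - 290 \cdot 577 \left(-33\right) = \left(-290\right) \left(-19041\right) = 5521890$)
$C{\left(-664,O \right)} - N = \left(-245 - 664\right)^{2} - 5521890 = \left(-909\right)^{2} - 5521890 = 826281 - 5521890 = -4695609$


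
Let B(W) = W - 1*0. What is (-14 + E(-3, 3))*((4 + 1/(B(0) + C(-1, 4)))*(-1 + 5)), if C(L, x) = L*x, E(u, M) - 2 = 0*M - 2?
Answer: -210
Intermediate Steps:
B(W) = W (B(W) = W + 0 = W)
E(u, M) = 0 (E(u, M) = 2 + (0*M - 2) = 2 + (0 - 2) = 2 - 2 = 0)
(-14 + E(-3, 3))*((4 + 1/(B(0) + C(-1, 4)))*(-1 + 5)) = (-14 + 0)*((4 + 1/(0 - 1*4))*(-1 + 5)) = -14*(4 + 1/(0 - 4))*4 = -14*(4 + 1/(-4))*4 = -14*(4 - 1/4)*4 = -105*4/2 = -14*15 = -210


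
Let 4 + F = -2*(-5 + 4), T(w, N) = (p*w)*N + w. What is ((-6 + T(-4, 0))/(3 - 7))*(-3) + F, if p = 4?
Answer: -19/2 ≈ -9.5000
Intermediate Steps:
T(w, N) = w + 4*N*w (T(w, N) = (4*w)*N + w = 4*N*w + w = w + 4*N*w)
F = -2 (F = -4 - 2*(-5 + 4) = -4 - 2*(-1) = -4 + 2 = -2)
((-6 + T(-4, 0))/(3 - 7))*(-3) + F = ((-6 - 4*(1 + 4*0))/(3 - 7))*(-3) - 2 = ((-6 - 4*(1 + 0))/(-4))*(-3) - 2 = ((-6 - 4*1)*(-1/4))*(-3) - 2 = ((-6 - 4)*(-1/4))*(-3) - 2 = -10*(-1/4)*(-3) - 2 = (5/2)*(-3) - 2 = -15/2 - 2 = -19/2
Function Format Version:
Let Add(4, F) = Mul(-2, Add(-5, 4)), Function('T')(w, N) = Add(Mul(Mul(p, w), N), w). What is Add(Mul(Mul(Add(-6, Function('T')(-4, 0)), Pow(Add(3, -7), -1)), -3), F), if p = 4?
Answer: Rational(-19, 2) ≈ -9.5000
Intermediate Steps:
Function('T')(w, N) = Add(w, Mul(4, N, w)) (Function('T')(w, N) = Add(Mul(Mul(4, w), N), w) = Add(Mul(4, N, w), w) = Add(w, Mul(4, N, w)))
F = -2 (F = Add(-4, Mul(-2, Add(-5, 4))) = Add(-4, Mul(-2, -1)) = Add(-4, 2) = -2)
Add(Mul(Mul(Add(-6, Function('T')(-4, 0)), Pow(Add(3, -7), -1)), -3), F) = Add(Mul(Mul(Add(-6, Mul(-4, Add(1, Mul(4, 0)))), Pow(Add(3, -7), -1)), -3), -2) = Add(Mul(Mul(Add(-6, Mul(-4, Add(1, 0))), Pow(-4, -1)), -3), -2) = Add(Mul(Mul(Add(-6, Mul(-4, 1)), Rational(-1, 4)), -3), -2) = Add(Mul(Mul(Add(-6, -4), Rational(-1, 4)), -3), -2) = Add(Mul(Mul(-10, Rational(-1, 4)), -3), -2) = Add(Mul(Rational(5, 2), -3), -2) = Add(Rational(-15, 2), -2) = Rational(-19, 2)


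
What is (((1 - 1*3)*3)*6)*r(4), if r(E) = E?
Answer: -144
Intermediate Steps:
(((1 - 1*3)*3)*6)*r(4) = (((1 - 1*3)*3)*6)*4 = (((1 - 3)*3)*6)*4 = (-2*3*6)*4 = -6*6*4 = -36*4 = -144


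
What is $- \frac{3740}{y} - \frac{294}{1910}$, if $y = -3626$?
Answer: $\frac{1519339}{1731415} \approx 0.87751$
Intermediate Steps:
$- \frac{3740}{y} - \frac{294}{1910} = - \frac{3740}{-3626} - \frac{294}{1910} = \left(-3740\right) \left(- \frac{1}{3626}\right) - \frac{147}{955} = \frac{1870}{1813} - \frac{147}{955} = \frac{1519339}{1731415}$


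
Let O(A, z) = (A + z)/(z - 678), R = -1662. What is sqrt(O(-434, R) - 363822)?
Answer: I*sqrt(13834297490)/195 ≈ 603.18*I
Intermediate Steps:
O(A, z) = (A + z)/(-678 + z)
sqrt(O(-434, R) - 363822) = sqrt((-434 - 1662)/(-678 - 1662) - 363822) = sqrt(-2096/(-2340) - 363822) = sqrt(-1/2340*(-2096) - 363822) = sqrt(524/585 - 363822) = sqrt(-212835346/585) = I*sqrt(13834297490)/195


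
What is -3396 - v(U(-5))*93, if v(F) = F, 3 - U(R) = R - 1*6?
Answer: -4698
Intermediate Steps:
U(R) = 9 - R (U(R) = 3 - (R - 1*6) = 3 - (R - 6) = 3 - (-6 + R) = 3 + (6 - R) = 9 - R)
-3396 - v(U(-5))*93 = -3396 - (9 - 1*(-5))*93 = -3396 - (9 + 5)*93 = -3396 - 14*93 = -3396 - 1*1302 = -3396 - 1302 = -4698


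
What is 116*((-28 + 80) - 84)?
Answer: -3712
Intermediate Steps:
116*((-28 + 80) - 84) = 116*(52 - 84) = 116*(-32) = -3712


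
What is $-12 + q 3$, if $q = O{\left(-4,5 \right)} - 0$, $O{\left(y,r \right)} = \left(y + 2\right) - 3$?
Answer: $-27$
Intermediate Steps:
$O{\left(y,r \right)} = -1 + y$ ($O{\left(y,r \right)} = \left(2 + y\right) - 3 = -1 + y$)
$q = -5$ ($q = \left(-1 - 4\right) - 0 = -5 + 0 = -5$)
$-12 + q 3 = -12 - 15 = -27$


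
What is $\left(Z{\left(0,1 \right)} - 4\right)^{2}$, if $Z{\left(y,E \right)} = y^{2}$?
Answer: $16$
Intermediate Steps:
$\left(Z{\left(0,1 \right)} - 4\right)^{2} = \left(0^{2} - 4\right)^{2} = \left(0 - 4\right)^{2} = \left(-4\right)^{2} = 16$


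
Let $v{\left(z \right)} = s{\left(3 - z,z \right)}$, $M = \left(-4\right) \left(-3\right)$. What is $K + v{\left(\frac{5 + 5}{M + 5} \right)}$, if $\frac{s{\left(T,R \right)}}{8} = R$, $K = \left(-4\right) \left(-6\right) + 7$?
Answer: $\frac{607}{17} \approx 35.706$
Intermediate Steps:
$M = 12$
$K = 31$ ($K = 24 + 7 = 31$)
$s{\left(T,R \right)} = 8 R$
$v{\left(z \right)} = 8 z$
$K + v{\left(\frac{5 + 5}{M + 5} \right)} = 31 + 8 \frac{5 + 5}{12 + 5} = 31 + 8 \cdot \frac{10}{17} = 31 + \frac{80}{17} = \frac{607}{17}$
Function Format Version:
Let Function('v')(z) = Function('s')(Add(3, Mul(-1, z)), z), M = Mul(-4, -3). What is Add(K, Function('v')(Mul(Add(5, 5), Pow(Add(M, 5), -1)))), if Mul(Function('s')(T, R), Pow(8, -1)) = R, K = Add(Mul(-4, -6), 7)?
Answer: Rational(607, 17) ≈ 35.706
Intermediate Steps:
M = 12
K = 31 (K = Add(24, 7) = 31)
Function('s')(T, R) = Mul(8, R)
Function('v')(z) = Mul(8, z)
Add(K, Function('v')(Mul(Add(5, 5), Pow(Add(M, 5), -1)))) = Add(31, Mul(8, Mul(Add(5, 5), Pow(Add(12, 5), -1)))) = Add(31, Mul(8, Mul(10, Pow(17, -1)))) = Add(31, Mul(8, Mul(10, Rational(1, 17)))) = Add(31, Mul(8, Rational(10, 17))) = Add(31, Rational(80, 17)) = Rational(607, 17)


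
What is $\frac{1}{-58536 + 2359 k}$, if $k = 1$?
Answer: $- \frac{1}{56177} \approx -1.7801 \cdot 10^{-5}$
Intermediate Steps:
$\frac{1}{-58536 + 2359 k} = \frac{1}{-58536 + 2359 \cdot 1} = \frac{1}{-58536 + 2359} = \frac{1}{-56177} = - \frac{1}{56177}$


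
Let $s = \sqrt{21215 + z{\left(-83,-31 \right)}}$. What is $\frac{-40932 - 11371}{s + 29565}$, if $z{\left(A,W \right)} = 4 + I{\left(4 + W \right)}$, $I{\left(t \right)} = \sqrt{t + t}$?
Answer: $- \frac{52303}{29565 + \sqrt{3} \sqrt{7073 + i \sqrt{6}}} \approx -1.7604 + 1.4945 \cdot 10^{-6} i$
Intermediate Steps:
$I{\left(t \right)} = \sqrt{2} \sqrt{t}$ ($I{\left(t \right)} = \sqrt{2 t} = \sqrt{2} \sqrt{t}$)
$z{\left(A,W \right)} = 4 + \sqrt{2} \sqrt{4 + W}$
$s = \sqrt{21219 + 3 i \sqrt{6}}$ ($s = \sqrt{21215 + \left(4 + \sqrt{8 + 2 \left(-31\right)}\right)} = \sqrt{21215 + \left(4 + \sqrt{8 - 62}\right)} = \sqrt{21215 + \left(4 + \sqrt{-54}\right)} = \sqrt{21215 + \left(4 + 3 i \sqrt{6}\right)} = \sqrt{21219 + 3 i \sqrt{6}} \approx 145.67 + 0.025 i$)
$\frac{-40932 - 11371}{s + 29565} = \frac{-40932 - 11371}{\sqrt{21219 + 3 i \sqrt{6}} + 29565} = - \frac{52303}{29565 + \sqrt{21219 + 3 i \sqrt{6}}}$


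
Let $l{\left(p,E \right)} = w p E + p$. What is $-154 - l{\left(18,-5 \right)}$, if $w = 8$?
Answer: $548$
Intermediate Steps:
$l{\left(p,E \right)} = p + 8 E p$ ($l{\left(p,E \right)} = 8 p E + p = 8 E p + p = p + 8 E p$)
$-154 - l{\left(18,-5 \right)} = -154 - 18 \left(1 + 8 \left(-5\right)\right) = -154 - 18 \left(1 - 40\right) = -154 - 18 \left(-39\right) = -154 - -702 = -154 + 702 = 548$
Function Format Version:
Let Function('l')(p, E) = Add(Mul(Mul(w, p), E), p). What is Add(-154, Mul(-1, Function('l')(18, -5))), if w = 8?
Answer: 548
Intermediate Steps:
Function('l')(p, E) = Add(p, Mul(8, E, p)) (Function('l')(p, E) = Add(Mul(Mul(8, p), E), p) = Add(Mul(8, E, p), p) = Add(p, Mul(8, E, p)))
Add(-154, Mul(-1, Function('l')(18, -5))) = Add(-154, Mul(-1, Mul(18, Add(1, Mul(8, -5))))) = Add(-154, Mul(-1, Mul(18, Add(1, -40)))) = Add(-154, Mul(-1, Mul(18, -39))) = Add(-154, Mul(-1, -702)) = Add(-154, 702) = 548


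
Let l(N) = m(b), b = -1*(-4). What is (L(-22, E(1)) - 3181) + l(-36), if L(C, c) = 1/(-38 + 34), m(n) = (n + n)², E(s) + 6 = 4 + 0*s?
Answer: -12469/4 ≈ -3117.3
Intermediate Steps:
b = 4
E(s) = -2 (E(s) = -6 + (4 + 0*s) = -6 + (4 + 0) = -6 + 4 = -2)
m(n) = 4*n² (m(n) = (2*n)² = 4*n²)
L(C, c) = -¼ (L(C, c) = 1/(-4) = -¼)
l(N) = 64 (l(N) = 4*4² = 4*16 = 64)
(L(-22, E(1)) - 3181) + l(-36) = (-¼ - 3181) + 64 = -12725/4 + 64 = -12469/4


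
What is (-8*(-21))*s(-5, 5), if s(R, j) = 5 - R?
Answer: 1680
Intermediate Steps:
(-8*(-21))*s(-5, 5) = (-8*(-21))*(5 - 1*(-5)) = 168*(5 + 5) = 168*10 = 1680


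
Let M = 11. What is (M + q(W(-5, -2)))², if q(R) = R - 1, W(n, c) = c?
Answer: 64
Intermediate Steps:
q(R) = -1 + R
(M + q(W(-5, -2)))² = (11 + (-1 - 2))² = (11 - 3)² = 8² = 64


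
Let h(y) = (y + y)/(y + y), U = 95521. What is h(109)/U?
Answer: 1/95521 ≈ 1.0469e-5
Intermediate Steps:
h(y) = 1 (h(y) = (2*y)/((2*y)) = (2*y)*(1/(2*y)) = 1)
h(109)/U = 1/95521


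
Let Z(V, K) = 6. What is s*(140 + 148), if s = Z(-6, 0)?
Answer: 1728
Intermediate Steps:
s = 6
s*(140 + 148) = 6*(140 + 148) = 6*288 = 1728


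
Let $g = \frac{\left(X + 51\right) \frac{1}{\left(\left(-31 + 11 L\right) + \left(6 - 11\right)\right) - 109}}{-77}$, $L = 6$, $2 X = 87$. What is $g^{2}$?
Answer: $\frac{729}{3020644} \approx 0.00024134$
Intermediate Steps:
$X = \frac{87}{2}$ ($X = \frac{1}{2} \cdot 87 = \frac{87}{2} \approx 43.5$)
$g = \frac{27}{1738}$ ($g = \frac{\left(\frac{87}{2} + 51\right) \frac{1}{\left(\left(-31 + 11 \cdot 6\right) + \left(6 - 11\right)\right) - 109}}{-77} = \frac{189}{2 \left(\left(\left(-31 + 66\right) - 5\right) - 109\right)} \left(- \frac{1}{77}\right) = \frac{189}{2 \left(\left(35 - 5\right) - 109\right)} \left(- \frac{1}{77}\right) = \frac{189}{2 \left(30 - 109\right)} \left(- \frac{1}{77}\right) = \frac{189}{2 \left(-79\right)} \left(- \frac{1}{77}\right) = \frac{189}{2} \left(- \frac{1}{79}\right) \left(- \frac{1}{77}\right) = \left(- \frac{189}{158}\right) \left(- \frac{1}{77}\right) = \frac{27}{1738} \approx 0.015535$)
$g^{2} = \left(\frac{27}{1738}\right)^{2} = \frac{729}{3020644}$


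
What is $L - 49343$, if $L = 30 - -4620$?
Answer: $-44693$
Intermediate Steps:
$L = 4650$ ($L = 30 + 4620 = 4650$)
$L - 49343 = 4650 - 49343 = -44693$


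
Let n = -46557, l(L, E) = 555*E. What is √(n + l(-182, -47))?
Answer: I*√72642 ≈ 269.52*I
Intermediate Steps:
√(n + l(-182, -47)) = √(-46557 + 555*(-47)) = √(-46557 - 26085) = √(-72642) = I*√72642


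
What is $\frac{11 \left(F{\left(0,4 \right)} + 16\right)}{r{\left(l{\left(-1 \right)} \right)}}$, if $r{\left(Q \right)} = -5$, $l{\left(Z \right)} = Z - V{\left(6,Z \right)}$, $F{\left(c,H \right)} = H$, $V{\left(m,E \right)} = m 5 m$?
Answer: $-44$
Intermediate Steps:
$V{\left(m,E \right)} = 5 m^{2}$ ($V{\left(m,E \right)} = 5 m m = 5 m^{2}$)
$l{\left(Z \right)} = -180 + Z$ ($l{\left(Z \right)} = Z - 5 \cdot 6^{2} = Z - 5 \cdot 36 = Z - 180 = -180 + Z$)
$\frac{11 \left(F{\left(0,4 \right)} + 16\right)}{r{\left(l{\left(-1 \right)} \right)}} = \frac{11 \left(4 + 16\right)}{-5} = 11 \cdot 20 \left(- \frac{1}{5}\right) = 220 \left(- \frac{1}{5}\right) = -44$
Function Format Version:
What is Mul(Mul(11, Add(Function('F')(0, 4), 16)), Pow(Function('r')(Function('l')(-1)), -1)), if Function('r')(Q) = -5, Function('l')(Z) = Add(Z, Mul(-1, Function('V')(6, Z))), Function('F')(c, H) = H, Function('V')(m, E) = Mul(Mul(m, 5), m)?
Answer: -44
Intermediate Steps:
Function('V')(m, E) = Mul(5, Pow(m, 2)) (Function('V')(m, E) = Mul(Mul(5, m), m) = Mul(5, Pow(m, 2)))
Function('l')(Z) = Add(-180, Z) (Function('l')(Z) = Add(Z, Mul(-1, Mul(5, Pow(6, 2)))) = Add(Z, Mul(-1, Mul(5, 36))) = Add(Z, Mul(-1, 180)) = Add(Z, -180) = Add(-180, Z))
Mul(Mul(11, Add(Function('F')(0, 4), 16)), Pow(Function('r')(Function('l')(-1)), -1)) = Mul(Mul(11, Add(4, 16)), Pow(-5, -1)) = Mul(Mul(11, 20), Rational(-1, 5)) = Mul(220, Rational(-1, 5)) = -44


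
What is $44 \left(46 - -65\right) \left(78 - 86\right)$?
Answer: $-39072$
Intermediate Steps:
$44 \left(46 - -65\right) \left(78 - 86\right) = 44 \left(46 + 65\right) \left(78 - 86\right) = 44 \cdot 111 \left(-8\right) = 4884 \left(-8\right) = -39072$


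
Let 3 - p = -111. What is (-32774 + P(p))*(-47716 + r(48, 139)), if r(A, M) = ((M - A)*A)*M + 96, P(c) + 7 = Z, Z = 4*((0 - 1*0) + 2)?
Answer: -18337542236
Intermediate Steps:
p = 114 (p = 3 - 1*(-111) = 3 + 111 = 114)
Z = 8 (Z = 4*((0 + 0) + 2) = 4*(0 + 2) = 4*2 = 8)
P(c) = 1 (P(c) = -7 + 8 = 1)
r(A, M) = 96 + A*M*(M - A) (r(A, M) = (A*(M - A))*M + 96 = A*M*(M - A) + 96 = 96 + A*M*(M - A))
(-32774 + P(p))*(-47716 + r(48, 139)) = (-32774 + 1)*(-47716 + (96 + 48*139² - 1*139*48²)) = -32773*(-47716 + (96 + 48*19321 - 1*139*2304)) = -32773*(-47716 + (96 + 927408 - 320256)) = -32773*(-47716 + 607248) = -32773*559532 = -18337542236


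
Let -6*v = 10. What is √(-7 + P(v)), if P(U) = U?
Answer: I*√78/3 ≈ 2.9439*I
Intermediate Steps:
v = -5/3 (v = -⅙*10 = -5/3 ≈ -1.6667)
√(-7 + P(v)) = √(-7 - 5/3) = √(-26/3) = I*√78/3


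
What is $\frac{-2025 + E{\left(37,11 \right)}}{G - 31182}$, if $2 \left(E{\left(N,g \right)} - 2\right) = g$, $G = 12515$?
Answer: $\frac{4035}{37334} \approx 0.10808$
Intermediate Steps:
$E{\left(N,g \right)} = 2 + \frac{g}{2}$
$\frac{-2025 + E{\left(37,11 \right)}}{G - 31182} = \frac{-2025 + \left(2 + \frac{1}{2} \cdot 11\right)}{12515 - 31182} = \frac{-2025 + \left(2 + \frac{11}{2}\right)}{-18667} = \left(-2025 + \frac{15}{2}\right) \left(- \frac{1}{18667}\right) = \left(- \frac{4035}{2}\right) \left(- \frac{1}{18667}\right) = \frac{4035}{37334}$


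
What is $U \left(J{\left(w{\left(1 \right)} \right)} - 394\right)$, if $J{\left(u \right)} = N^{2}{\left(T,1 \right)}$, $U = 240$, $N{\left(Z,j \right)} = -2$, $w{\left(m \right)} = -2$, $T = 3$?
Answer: $-93600$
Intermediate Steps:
$J{\left(u \right)} = 4$ ($J{\left(u \right)} = \left(-2\right)^{2} = 4$)
$U \left(J{\left(w{\left(1 \right)} \right)} - 394\right) = 240 \left(4 - 394\right) = 240 \left(-390\right) = -93600$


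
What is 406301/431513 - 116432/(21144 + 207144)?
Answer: 2656982567/6156827484 ≈ 0.43155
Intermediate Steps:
406301/431513 - 116432/(21144 + 207144) = 406301*(1/431513) - 116432/228288 = 406301/431513 - 116432*1/228288 = 406301/431513 - 7277/14268 = 2656982567/6156827484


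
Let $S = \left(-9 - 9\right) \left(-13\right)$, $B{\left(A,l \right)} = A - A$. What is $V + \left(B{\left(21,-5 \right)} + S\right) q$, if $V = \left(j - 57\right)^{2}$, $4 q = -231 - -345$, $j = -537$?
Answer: $359505$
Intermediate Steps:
$B{\left(A,l \right)} = 0$
$S = 234$ ($S = \left(-18\right) \left(-13\right) = 234$)
$q = \frac{57}{2}$ ($q = \frac{-231 - -345}{4} = \frac{-231 + 345}{4} = \frac{1}{4} \cdot 114 = \frac{57}{2} \approx 28.5$)
$V = 352836$ ($V = \left(-537 - 57\right)^{2} = \left(-594\right)^{2} = 352836$)
$V + \left(B{\left(21,-5 \right)} + S\right) q = 352836 + \left(0 + 234\right) \frac{57}{2} = 352836 + 234 \cdot \frac{57}{2} = 352836 + 6669 = 359505$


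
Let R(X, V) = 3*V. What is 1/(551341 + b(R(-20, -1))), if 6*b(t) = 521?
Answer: 6/3308567 ≈ 1.8135e-6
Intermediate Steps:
b(t) = 521/6 (b(t) = (1/6)*521 = 521/6)
1/(551341 + b(R(-20, -1))) = 1/(551341 + 521/6) = 1/(3308567/6) = 6/3308567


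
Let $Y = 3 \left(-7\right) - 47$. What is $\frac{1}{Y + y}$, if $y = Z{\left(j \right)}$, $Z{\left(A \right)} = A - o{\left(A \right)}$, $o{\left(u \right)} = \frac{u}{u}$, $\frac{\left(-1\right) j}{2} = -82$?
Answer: $\frac{1}{95} \approx 0.010526$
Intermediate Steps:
$j = 164$ ($j = \left(-2\right) \left(-82\right) = 164$)
$o{\left(u \right)} = 1$
$Z{\left(A \right)} = -1 + A$ ($Z{\left(A \right)} = A - 1 = -1 + A$)
$Y = -68$ ($Y = -21 - 47 = -68$)
$y = 163$ ($y = -1 + 164 = 163$)
$\frac{1}{Y + y} = \frac{1}{-68 + 163} = \frac{1}{95}$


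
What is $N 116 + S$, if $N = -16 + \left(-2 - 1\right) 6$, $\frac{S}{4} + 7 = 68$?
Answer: $-3700$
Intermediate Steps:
$S = 244$ ($S = -28 + 4 \cdot 68 = -28 + 272 = 244$)
$N = -34$ ($N = -16 - 18 = -34$)
$N 116 + S = \left(-34\right) 116 + 244 = -3944 + 244 = -3700$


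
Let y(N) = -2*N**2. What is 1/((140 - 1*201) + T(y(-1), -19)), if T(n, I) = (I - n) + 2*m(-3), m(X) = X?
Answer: -1/84 ≈ -0.011905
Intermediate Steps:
T(n, I) = -6 + I - n (T(n, I) = (I - n) + 2*(-3) = (I - n) - 6 = -6 + I - n)
1/((140 - 1*201) + T(y(-1), -19)) = 1/((140 - 1*201) + (-6 - 19 - (-2)*(-1)**2)) = 1/((140 - 201) + (-6 - 19 - (-2))) = 1/(-61 + (-6 - 19 - 1*(-2))) = 1/(-61 + (-6 - 19 + 2)) = 1/(-61 - 23) = 1/(-84) = -1/84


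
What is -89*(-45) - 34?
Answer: 3971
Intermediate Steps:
-89*(-45) - 34 = 4005 - 34 = 3971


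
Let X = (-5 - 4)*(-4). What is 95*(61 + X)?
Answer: 9215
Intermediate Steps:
X = 36 (X = -9*(-4) = 36)
95*(61 + X) = 95*(61 + 36) = 95*97 = 9215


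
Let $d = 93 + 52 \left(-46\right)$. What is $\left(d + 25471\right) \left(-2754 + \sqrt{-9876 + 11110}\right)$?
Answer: $-63815688 + 23172 \sqrt{1234} \approx -6.3002 \cdot 10^{7}$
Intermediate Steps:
$d = -2299$ ($d = 93 - 2392 = -2299$)
$\left(d + 25471\right) \left(-2754 + \sqrt{-9876 + 11110}\right) = \left(-2299 + 25471\right) \left(-2754 + \sqrt{-9876 + 11110}\right) = 23172 \left(-2754 + \sqrt{1234}\right) = -63815688 + 23172 \sqrt{1234}$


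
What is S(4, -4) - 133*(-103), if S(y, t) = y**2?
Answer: 13715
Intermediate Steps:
S(4, -4) - 133*(-103) = 4**2 - 133*(-103) = 16 + 13699 = 13715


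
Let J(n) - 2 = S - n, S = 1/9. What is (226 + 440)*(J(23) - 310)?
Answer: -220372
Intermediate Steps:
S = ⅑ ≈ 0.11111
J(n) = 19/9 - n (J(n) = 2 + (⅑ - n) = 19/9 - n)
(226 + 440)*(J(23) - 310) = (226 + 440)*((19/9 - 1*23) - 310) = 666*((19/9 - 23) - 310) = 666*(-188/9 - 310) = 666*(-2978/9) = -220372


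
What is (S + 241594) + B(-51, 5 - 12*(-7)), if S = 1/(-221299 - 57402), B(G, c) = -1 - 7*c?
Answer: 67158579969/278701 ≈ 2.4097e+5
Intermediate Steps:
S = -1/278701 (S = 1/(-278701) = -1/278701 ≈ -3.5881e-6)
(S + 241594) + B(-51, 5 - 12*(-7)) = (-1/278701 + 241594) + (-1 - 7*(5 - 12*(-7))) = 67332489393/278701 + (-1 - 7*(5 + 84)) = 67332489393/278701 + (-1 - 7*89) = 67332489393/278701 + (-1 - 623) = 67332489393/278701 - 624 = 67158579969/278701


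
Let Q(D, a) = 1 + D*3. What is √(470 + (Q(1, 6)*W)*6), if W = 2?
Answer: √518 ≈ 22.760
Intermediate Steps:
Q(D, a) = 1 + 3*D
√(470 + (Q(1, 6)*W)*6) = √(470 + ((1 + 3*1)*2)*6) = √(470 + ((1 + 3)*2)*6) = √(470 + (4*2)*6) = √(470 + 8*6) = √(470 + 48) = √518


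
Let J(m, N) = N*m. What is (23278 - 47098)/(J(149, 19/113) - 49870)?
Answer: 897220/1877493 ≈ 0.47788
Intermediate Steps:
(23278 - 47098)/(J(149, 19/113) - 49870) = (23278 - 47098)/((19/113)*149 - 49870) = -23820/((19*(1/113))*149 - 49870) = -23820/((19/113)*149 - 49870) = -23820/(2831/113 - 49870) = -23820/(-5632479/113) = -23820*(-113/5632479) = 897220/1877493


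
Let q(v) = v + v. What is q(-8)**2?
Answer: 256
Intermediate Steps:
q(v) = 2*v
q(-8)**2 = (2*(-8))**2 = (-16)**2 = 256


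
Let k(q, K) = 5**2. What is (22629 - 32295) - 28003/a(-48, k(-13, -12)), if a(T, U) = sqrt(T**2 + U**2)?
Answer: -9666 - 28003*sqrt(2929)/2929 ≈ -10183.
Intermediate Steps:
k(q, K) = 25
(22629 - 32295) - 28003/a(-48, k(-13, -12)) = (22629 - 32295) - 28003/sqrt((-48)**2 + 25**2) = -9666 - 28003/sqrt(2304 + 625) = -9666 - 28003*sqrt(2929)/2929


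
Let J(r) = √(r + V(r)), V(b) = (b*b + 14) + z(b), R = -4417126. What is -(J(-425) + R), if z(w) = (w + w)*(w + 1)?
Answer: 4417126 - √540614 ≈ 4.4164e+6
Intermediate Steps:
z(w) = 2*w*(1 + w) (z(w) = (2*w)*(1 + w) = 2*w*(1 + w))
V(b) = 14 + b² + 2*b*(1 + b) (V(b) = (b*b + 14) + 2*b*(1 + b) = (b² + 14) + 2*b*(1 + b) = (14 + b²) + 2*b*(1 + b) = 14 + b² + 2*b*(1 + b))
J(r) = √(14 + 3*r + 3*r²) (J(r) = √(r + (14 + 2*r + 3*r²)) = √(14 + 3*r + 3*r²))
-(J(-425) + R) = -(√(14 + 3*(-425) + 3*(-425)²) - 4417126) = -(√(14 - 1275 + 3*180625) - 4417126) = -(√(14 - 1275 + 541875) - 4417126) = -(√540614 - 4417126) = -(-4417126 + √540614) = 4417126 - √540614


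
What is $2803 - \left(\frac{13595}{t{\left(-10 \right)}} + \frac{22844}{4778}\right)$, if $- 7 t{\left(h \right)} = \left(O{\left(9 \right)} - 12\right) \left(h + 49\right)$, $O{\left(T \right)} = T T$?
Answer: $\frac{18216536180}{6428799} \approx 2833.6$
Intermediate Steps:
$O{\left(T \right)} = T^{2}$
$t{\left(h \right)} = -483 - \frac{69 h}{7}$ ($t{\left(h \right)} = - \frac{\left(9^{2} - 12\right) \left(h + 49\right)}{7} = - \frac{\left(81 - 12\right) \left(49 + h\right)}{7} = - \frac{69 \left(49 + h\right)}{7} = - \frac{3381 + 69 h}{7} = -483 - \frac{69 h}{7}$)
$2803 - \left(\frac{13595}{t{\left(-10 \right)}} + \frac{22844}{4778}\right) = 2803 - \left(\frac{13595}{-483 - - \frac{690}{7}} + \frac{22844}{4778}\right) = 2803 - \left(\frac{13595}{-483 + \frac{690}{7}} + 22844 \cdot \frac{1}{4778}\right) = 2803 - \left(\frac{13595}{- \frac{2691}{7}} + \frac{11422}{2389}\right) = 2803 - \left(13595 \left(- \frac{7}{2691}\right) + \frac{11422}{2389}\right) = 2803 - \left(- \frac{95165}{2691} + \frac{11422}{2389}\right) = 2803 - - \frac{196612583}{6428799} = 2803 + \frac{196612583}{6428799} = \frac{18216536180}{6428799}$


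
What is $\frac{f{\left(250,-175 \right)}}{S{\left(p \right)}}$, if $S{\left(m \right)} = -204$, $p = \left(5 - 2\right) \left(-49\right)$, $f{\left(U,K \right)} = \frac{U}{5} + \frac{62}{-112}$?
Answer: $- \frac{923}{3808} \approx -0.24238$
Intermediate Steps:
$f{\left(U,K \right)} = - \frac{31}{56} + \frac{U}{5}$ ($f{\left(U,K \right)} = U \frac{1}{5} + 62 \left(- \frac{1}{112}\right) = \frac{U}{5} - \frac{31}{56} = - \frac{31}{56} + \frac{U}{5}$)
$p = -147$ ($p = \left(5 - 2\right) \left(-49\right) = 3 \left(-49\right) = -147$)
$\frac{f{\left(250,-175 \right)}}{S{\left(p \right)}} = \frac{- \frac{31}{56} + \frac{1}{5} \cdot 250}{-204} = \left(- \frac{31}{56} + 50\right) \left(- \frac{1}{204}\right) = \frac{2769}{56} \left(- \frac{1}{204}\right) = - \frac{923}{3808}$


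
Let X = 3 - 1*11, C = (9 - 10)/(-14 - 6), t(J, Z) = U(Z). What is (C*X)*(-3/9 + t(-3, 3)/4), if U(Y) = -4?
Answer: 8/15 ≈ 0.53333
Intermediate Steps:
t(J, Z) = -4
C = 1/20 (C = -1/(-20) = -1*(-1/20) = 1/20 ≈ 0.050000)
X = -8 (X = 3 - 11 = -8)
(C*X)*(-3/9 + t(-3, 3)/4) = ((1/20)*(-8))*(-3/9 - 4/4) = -2*(-3*⅑ - 4*¼)/5 = -2*(-⅓ - 1)/5 = -⅖*(-4/3) = 8/15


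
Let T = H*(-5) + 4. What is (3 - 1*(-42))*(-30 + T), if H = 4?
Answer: -2070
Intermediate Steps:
T = -16 (T = 4*(-5) + 4 = -20 + 4 = -16)
(3 - 1*(-42))*(-30 + T) = (3 - 1*(-42))*(-30 - 16) = (3 + 42)*(-46) = 45*(-46) = -2070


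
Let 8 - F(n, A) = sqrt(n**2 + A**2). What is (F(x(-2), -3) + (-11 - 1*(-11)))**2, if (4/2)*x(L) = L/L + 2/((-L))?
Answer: (8 - sqrt(10))**2 ≈ 23.404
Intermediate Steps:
x(L) = 1/2 - 1/L (x(L) = (L/L + 2/((-L)))/2 = (1 + 2*(-1/L))/2 = (1 - 2/L)/2 = 1/2 - 1/L)
F(n, A) = 8 - sqrt(A**2 + n**2) (F(n, A) = 8 - sqrt(n**2 + A**2) = 8 - sqrt(A**2 + n**2))
(F(x(-2), -3) + (-11 - 1*(-11)))**2 = ((8 - sqrt((-3)**2 + ((1/2)*(-2 - 2)/(-2))**2)) + (-11 - 1*(-11)))**2 = ((8 - sqrt(9 + ((1/2)*(-1/2)*(-4))**2)) + (-11 + 11))**2 = ((8 - sqrt(9 + 1**2)) + 0)**2 = ((8 - sqrt(9 + 1)) + 0)**2 = ((8 - sqrt(10)) + 0)**2 = (8 - sqrt(10))**2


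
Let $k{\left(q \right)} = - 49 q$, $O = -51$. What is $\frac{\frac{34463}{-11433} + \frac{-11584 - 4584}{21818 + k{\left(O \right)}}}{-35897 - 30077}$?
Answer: $\frac{1022885515}{18341844803214} \approx 5.5768 \cdot 10^{-5}$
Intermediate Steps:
$\frac{\frac{34463}{-11433} + \frac{-11584 - 4584}{21818 + k{\left(O \right)}}}{-35897 - 30077} = \frac{\frac{34463}{-11433} + \frac{-11584 - 4584}{21818 - -2499}}{-35897 - 30077} = \frac{34463 \left(- \frac{1}{11433}\right) - \frac{16168}{21818 + 2499}}{-65974} = \left(- \frac{34463}{11433} - \frac{16168}{24317}\right) \left(- \frac{1}{65974}\right) = \left(- \frac{1022885515}{278016261}\right) \left(- \frac{1}{65974}\right) = \frac{1022885515}{18341844803214}$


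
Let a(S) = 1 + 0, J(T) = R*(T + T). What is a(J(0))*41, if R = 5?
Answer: 41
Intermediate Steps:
J(T) = 10*T (J(T) = 5*(T + T) = 5*(2*T) = 10*T)
a(S) = 1
a(J(0))*41 = 1*41 = 41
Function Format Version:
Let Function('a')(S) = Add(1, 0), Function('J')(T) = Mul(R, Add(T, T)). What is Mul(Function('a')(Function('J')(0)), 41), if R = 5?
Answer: 41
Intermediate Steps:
Function('J')(T) = Mul(10, T) (Function('J')(T) = Mul(5, Add(T, T)) = Mul(5, Mul(2, T)) = Mul(10, T))
Function('a')(S) = 1
Mul(Function('a')(Function('J')(0)), 41) = Mul(1, 41) = 41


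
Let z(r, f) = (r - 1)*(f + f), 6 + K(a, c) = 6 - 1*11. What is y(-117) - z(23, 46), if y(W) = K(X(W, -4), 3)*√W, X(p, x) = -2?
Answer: -2024 - 33*I*√13 ≈ -2024.0 - 118.98*I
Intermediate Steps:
K(a, c) = -11 (K(a, c) = -6 + (6 - 1*11) = -6 + (6 - 11) = -6 - 5 = -11)
z(r, f) = 2*f*(-1 + r) (z(r, f) = (-1 + r)*(2*f) = 2*f*(-1 + r))
y(W) = -11*√W
y(-117) - z(23, 46) = -33*I*√13 - 2*46*(-1 + 23) = -33*I*√13 - 2*46*22 = -33*I*√13 - 1*2024 = -33*I*√13 - 2024 = -2024 - 33*I*√13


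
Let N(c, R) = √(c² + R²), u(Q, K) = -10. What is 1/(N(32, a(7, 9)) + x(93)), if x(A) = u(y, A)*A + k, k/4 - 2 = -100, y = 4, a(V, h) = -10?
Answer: -661/873280 - √281/873280 ≈ -0.00077611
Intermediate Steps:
k = -392 (k = 8 + 4*(-100) = 8 - 400 = -392)
x(A) = -392 - 10*A (x(A) = -10*A - 392 = -392 - 10*A)
N(c, R) = √(R² + c²)
1/(N(32, a(7, 9)) + x(93)) = 1/(√((-10)² + 32²) + (-392 - 10*93)) = 1/(√(100 + 1024) + (-392 - 930)) = 1/(√1124 - 1322) = 1/(2*√281 - 1322) = 1/(-1322 + 2*√281)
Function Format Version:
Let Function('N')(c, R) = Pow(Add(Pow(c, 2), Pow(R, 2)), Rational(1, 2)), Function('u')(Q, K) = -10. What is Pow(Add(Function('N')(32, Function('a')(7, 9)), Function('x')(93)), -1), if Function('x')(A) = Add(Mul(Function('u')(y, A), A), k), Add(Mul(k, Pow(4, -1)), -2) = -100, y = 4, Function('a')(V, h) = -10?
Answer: Add(Rational(-661, 873280), Mul(Rational(-1, 873280), Pow(281, Rational(1, 2)))) ≈ -0.00077611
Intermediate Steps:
k = -392 (k = Add(8, Mul(4, -100)) = Add(8, -400) = -392)
Function('x')(A) = Add(-392, Mul(-10, A)) (Function('x')(A) = Add(Mul(-10, A), -392) = Add(-392, Mul(-10, A)))
Function('N')(c, R) = Pow(Add(Pow(R, 2), Pow(c, 2)), Rational(1, 2))
Pow(Add(Function('N')(32, Function('a')(7, 9)), Function('x')(93)), -1) = Pow(Add(Pow(Add(Pow(-10, 2), Pow(32, 2)), Rational(1, 2)), Add(-392, Mul(-10, 93))), -1) = Pow(Add(Pow(Add(100, 1024), Rational(1, 2)), Add(-392, -930)), -1) = Pow(Add(Pow(1124, Rational(1, 2)), -1322), -1) = Pow(Add(Mul(2, Pow(281, Rational(1, 2))), -1322), -1) = Pow(Add(-1322, Mul(2, Pow(281, Rational(1, 2)))), -1)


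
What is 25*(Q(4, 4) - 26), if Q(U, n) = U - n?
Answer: -650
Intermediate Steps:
25*(Q(4, 4) - 26) = 25*((4 - 1*4) - 26) = 25*((4 - 4) - 26) = 25*(0 - 26) = 25*(-26) = -650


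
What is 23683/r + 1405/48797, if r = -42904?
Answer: -1095379231/2093586488 ≈ -0.52321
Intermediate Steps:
23683/r + 1405/48797 = 23683/(-42904) + 1405/48797 = 23683*(-1/42904) + 1405*(1/48797) = -23683/42904 + 1405/48797 = -1095379231/2093586488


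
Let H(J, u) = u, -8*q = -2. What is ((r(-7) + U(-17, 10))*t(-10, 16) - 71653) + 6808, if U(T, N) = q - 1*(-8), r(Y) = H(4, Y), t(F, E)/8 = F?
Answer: -64945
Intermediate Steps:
q = ¼ (q = -⅛*(-2) = ¼ ≈ 0.25000)
t(F, E) = 8*F
r(Y) = Y
U(T, N) = 33/4 (U(T, N) = ¼ - 1*(-8) = ¼ + 8 = 33/4)
((r(-7) + U(-17, 10))*t(-10, 16) - 71653) + 6808 = ((-7 + 33/4)*(8*(-10)) - 71653) + 6808 = ((5/4)*(-80) - 71653) + 6808 = (-100 - 71653) + 6808 = -71753 + 6808 = -64945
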